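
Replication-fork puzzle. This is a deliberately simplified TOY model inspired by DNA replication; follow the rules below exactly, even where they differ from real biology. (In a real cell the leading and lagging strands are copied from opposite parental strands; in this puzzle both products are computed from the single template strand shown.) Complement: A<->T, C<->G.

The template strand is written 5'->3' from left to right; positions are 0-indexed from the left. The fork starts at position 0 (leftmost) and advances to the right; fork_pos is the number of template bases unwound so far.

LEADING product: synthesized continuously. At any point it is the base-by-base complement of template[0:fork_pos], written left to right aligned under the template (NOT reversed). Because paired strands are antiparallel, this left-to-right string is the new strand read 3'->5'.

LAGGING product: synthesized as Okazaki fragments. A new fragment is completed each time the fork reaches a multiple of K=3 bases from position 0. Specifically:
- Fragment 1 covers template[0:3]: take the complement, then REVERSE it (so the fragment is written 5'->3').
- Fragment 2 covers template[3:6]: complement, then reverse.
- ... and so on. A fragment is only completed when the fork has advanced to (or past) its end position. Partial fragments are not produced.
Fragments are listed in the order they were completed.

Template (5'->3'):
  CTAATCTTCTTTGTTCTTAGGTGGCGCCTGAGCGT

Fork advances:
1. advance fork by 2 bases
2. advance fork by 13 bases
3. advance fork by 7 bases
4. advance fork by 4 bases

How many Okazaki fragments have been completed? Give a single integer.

Answer: 8

Derivation:
Step 1: advance 2 -> fork_pos = 0 + 2 = 2. Next multiple of 3 is 3 (not reached); still 0 fragment(s).
Step 2: advance 13 -> fork_pos = 2 + 13 = 15. Reached multiple(s) of 3: 3, 6, 9, 12, 15 -> fragments 1-5 completed (5 total).
Step 3: advance 7 -> fork_pos = 15 + 7 = 22. Reached multiple(s) of 3: 18, 21 -> fragments 6-7 completed (7 total).
Step 4: advance 4 -> fork_pos = 22 + 4 = 26. Reached multiple(s) of 3: 24 -> fragment 8 completed (8 total).
Check: final fork_pos = 26; the multiples of 3 that are <= 26 are 3..24 -> 26 // 3 = 8 completed fragment(s).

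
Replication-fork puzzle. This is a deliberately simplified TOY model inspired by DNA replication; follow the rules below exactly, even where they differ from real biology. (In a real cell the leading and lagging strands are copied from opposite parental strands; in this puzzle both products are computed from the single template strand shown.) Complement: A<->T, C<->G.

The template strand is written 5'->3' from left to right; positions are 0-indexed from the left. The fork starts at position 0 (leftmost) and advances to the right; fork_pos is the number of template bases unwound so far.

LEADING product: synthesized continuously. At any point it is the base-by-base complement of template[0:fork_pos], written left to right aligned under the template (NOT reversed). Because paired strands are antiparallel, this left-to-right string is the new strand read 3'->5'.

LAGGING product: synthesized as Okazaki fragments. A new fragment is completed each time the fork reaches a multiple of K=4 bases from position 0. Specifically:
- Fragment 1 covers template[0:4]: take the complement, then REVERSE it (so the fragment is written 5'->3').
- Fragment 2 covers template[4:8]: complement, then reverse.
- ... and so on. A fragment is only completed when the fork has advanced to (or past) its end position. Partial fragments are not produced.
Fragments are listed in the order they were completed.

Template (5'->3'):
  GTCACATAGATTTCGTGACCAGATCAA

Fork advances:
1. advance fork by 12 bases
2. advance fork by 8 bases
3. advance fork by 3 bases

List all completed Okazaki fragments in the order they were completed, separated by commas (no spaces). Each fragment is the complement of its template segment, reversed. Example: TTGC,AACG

Step 1: advance 12 -> fork_pos = 0 + 12 = 12. Reached multiple(s) of 4: 4, 8, 12 -> fragments 1-3 completed (3 total).
Step 2: advance 8 -> fork_pos = 12 + 8 = 20. Reached multiple(s) of 4: 16, 20 -> fragments 4-5 completed (5 total).
Step 3: advance 3 -> fork_pos = 20 + 3 = 23. Next multiple of 4 is 24 (not reached); still 5 fragment(s).
Final fork_pos = 23, so 5 fragment(s) are complete. Build each: template segment -> complement -> reverse.
Fragment 1: template[0:4] = GTCA -> complement CAGT -> reversed TGAC
Fragment 2: template[4:8] = CATA -> complement GTAT -> reversed TATG
Fragment 3: template[8:12] = GATT -> complement CTAA -> reversed AATC
Fragment 4: template[12:16] = TCGT -> complement AGCA -> reversed ACGA
Fragment 5: template[16:20] = GACC -> complement CTGG -> reversed GGTC

Answer: TGAC,TATG,AATC,ACGA,GGTC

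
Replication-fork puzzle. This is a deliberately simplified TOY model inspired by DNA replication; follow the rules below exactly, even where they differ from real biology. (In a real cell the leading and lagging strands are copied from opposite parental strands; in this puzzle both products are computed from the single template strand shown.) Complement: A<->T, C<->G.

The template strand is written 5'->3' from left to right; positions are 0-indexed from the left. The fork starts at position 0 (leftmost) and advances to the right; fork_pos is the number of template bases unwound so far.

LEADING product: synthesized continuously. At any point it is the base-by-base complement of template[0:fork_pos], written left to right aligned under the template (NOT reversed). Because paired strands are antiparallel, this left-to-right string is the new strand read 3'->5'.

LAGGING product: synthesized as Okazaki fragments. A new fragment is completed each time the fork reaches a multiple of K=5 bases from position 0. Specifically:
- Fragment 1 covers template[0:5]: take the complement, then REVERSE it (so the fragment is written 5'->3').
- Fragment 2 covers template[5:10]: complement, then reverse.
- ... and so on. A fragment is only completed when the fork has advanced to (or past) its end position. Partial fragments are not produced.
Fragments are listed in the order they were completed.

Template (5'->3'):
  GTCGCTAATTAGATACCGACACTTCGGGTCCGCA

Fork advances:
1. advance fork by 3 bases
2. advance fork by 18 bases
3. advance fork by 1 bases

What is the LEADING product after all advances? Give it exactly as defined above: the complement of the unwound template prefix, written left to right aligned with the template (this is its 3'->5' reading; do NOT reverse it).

Step 1: advance 3 -> fork_pos = 0 + 3 = 3.
Step 2: advance 18 -> fork_pos = 3 + 18 = 21.
Step 3: advance 1 -> fork_pos = 21 + 1 = 22.
Unwound prefix: template[0:22] = GTCGCTAATTAGATACCGACAC
Complement it base by base (A<->T, C<->G), keeping left-to-right order:
  [0:5] GTCGC -> CAGCG
  [5:10] TAATT -> ATTAA
  [10:15] AGATA -> TCTAT
  [15:20] CCGAC -> GGCTG
  [20:22] AC -> TG
Concatenate: CAGCGATTAATCTATGGCTGTG (length 22; written aligned with the template, i.e. 3'->5').

Answer: CAGCGATTAATCTATGGCTGTG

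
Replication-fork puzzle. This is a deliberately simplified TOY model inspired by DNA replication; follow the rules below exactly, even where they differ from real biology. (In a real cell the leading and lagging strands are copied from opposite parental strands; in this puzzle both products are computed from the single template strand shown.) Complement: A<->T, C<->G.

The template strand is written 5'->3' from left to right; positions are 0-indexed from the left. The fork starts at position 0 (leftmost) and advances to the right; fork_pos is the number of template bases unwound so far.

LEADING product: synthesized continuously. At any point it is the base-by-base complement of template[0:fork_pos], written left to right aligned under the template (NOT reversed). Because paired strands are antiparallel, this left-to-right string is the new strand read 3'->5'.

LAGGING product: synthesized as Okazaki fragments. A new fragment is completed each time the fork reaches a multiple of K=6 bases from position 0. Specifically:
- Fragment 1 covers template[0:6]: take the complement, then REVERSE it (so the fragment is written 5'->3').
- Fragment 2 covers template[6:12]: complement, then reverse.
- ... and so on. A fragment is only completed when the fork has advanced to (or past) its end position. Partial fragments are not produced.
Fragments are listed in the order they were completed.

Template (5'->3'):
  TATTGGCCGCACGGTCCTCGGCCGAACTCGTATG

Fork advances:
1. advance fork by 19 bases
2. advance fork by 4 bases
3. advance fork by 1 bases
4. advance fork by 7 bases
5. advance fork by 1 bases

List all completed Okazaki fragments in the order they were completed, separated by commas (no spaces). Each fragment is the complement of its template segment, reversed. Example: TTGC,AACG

Step 1: advance 19 -> fork_pos = 0 + 19 = 19. Reached multiple(s) of 6: 6, 12, 18 -> fragments 1-3 completed (3 total).
Step 2: advance 4 -> fork_pos = 19 + 4 = 23. Next multiple of 6 is 24 (not reached); still 3 fragment(s).
Step 3: advance 1 -> fork_pos = 23 + 1 = 24. Reached multiple(s) of 6: 24 -> fragment 4 completed (4 total).
Step 4: advance 7 -> fork_pos = 24 + 7 = 31. Reached multiple(s) of 6: 30 -> fragment 5 completed (5 total).
Step 5: advance 1 -> fork_pos = 31 + 1 = 32. Next multiple of 6 is 36 (not reached); still 5 fragment(s).
Final fork_pos = 32, so 5 fragment(s) are complete. Build each: template segment -> complement -> reverse.
Fragment 1: template[0:6] = TATTGG -> complement ATAACC -> reversed CCAATA
Fragment 2: template[6:12] = CCGCAC -> complement GGCGTG -> reversed GTGCGG
Fragment 3: template[12:18] = GGTCCT -> complement CCAGGA -> reversed AGGACC
Fragment 4: template[18:24] = CGGCCG -> complement GCCGGC -> reversed CGGCCG
Fragment 5: template[24:30] = AACTCG -> complement TTGAGC -> reversed CGAGTT

Answer: CCAATA,GTGCGG,AGGACC,CGGCCG,CGAGTT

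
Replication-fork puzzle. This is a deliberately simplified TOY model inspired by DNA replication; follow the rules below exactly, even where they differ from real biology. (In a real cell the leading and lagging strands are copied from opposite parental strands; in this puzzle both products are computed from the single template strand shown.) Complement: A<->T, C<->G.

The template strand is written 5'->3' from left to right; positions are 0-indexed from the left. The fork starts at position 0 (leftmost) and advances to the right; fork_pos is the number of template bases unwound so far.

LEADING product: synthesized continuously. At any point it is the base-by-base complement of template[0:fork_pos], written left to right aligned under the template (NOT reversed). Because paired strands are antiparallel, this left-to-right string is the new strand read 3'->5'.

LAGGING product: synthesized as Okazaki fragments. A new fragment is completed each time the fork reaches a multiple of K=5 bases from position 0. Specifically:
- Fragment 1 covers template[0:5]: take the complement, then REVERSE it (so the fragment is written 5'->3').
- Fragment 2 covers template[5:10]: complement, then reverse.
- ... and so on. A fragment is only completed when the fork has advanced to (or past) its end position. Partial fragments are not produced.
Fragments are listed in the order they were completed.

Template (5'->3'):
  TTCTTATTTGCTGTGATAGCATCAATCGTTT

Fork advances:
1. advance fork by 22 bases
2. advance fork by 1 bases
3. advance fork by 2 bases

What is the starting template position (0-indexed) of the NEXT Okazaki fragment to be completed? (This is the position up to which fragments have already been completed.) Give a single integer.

Step 1: advance 22 -> fork_pos = 0 + 22 = 22. Reached multiple(s) of 5: 5, 10, 15, 20 -> fragments 1-4 completed (4 total).
Step 2: advance 1 -> fork_pos = 22 + 1 = 23. Next multiple of 5 is 25 (not reached); still 4 fragment(s).
Step 3: advance 2 -> fork_pos = 23 + 2 = 25. Reached multiple(s) of 5: 25 -> fragment 5 completed (5 total).
5 fragment(s) completed, covering template[0:25] (5 x 5 = 25). The next fragment, fragment 6, covers template[25:30], so it starts at position 25.

Answer: 25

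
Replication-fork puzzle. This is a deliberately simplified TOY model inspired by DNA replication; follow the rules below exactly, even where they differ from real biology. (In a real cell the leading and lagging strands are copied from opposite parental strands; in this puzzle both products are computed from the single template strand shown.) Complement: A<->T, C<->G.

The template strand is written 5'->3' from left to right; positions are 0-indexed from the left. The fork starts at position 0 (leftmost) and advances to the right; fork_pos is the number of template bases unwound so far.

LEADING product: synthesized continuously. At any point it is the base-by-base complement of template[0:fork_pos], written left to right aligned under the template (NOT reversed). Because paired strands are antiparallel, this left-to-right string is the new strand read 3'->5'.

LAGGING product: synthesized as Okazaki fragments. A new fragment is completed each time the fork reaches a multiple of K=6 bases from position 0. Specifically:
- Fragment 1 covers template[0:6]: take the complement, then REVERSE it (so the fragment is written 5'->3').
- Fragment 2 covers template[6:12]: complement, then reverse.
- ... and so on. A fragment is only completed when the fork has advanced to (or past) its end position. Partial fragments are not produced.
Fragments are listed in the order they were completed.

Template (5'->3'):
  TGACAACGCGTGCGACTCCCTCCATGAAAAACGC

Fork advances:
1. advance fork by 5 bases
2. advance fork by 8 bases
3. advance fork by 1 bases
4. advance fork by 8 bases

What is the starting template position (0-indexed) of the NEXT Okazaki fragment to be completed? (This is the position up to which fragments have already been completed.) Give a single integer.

Answer: 18

Derivation:
Step 1: advance 5 -> fork_pos = 0 + 5 = 5. Next multiple of 6 is 6 (not reached); still 0 fragment(s).
Step 2: advance 8 -> fork_pos = 5 + 8 = 13. Reached multiple(s) of 6: 6, 12 -> fragments 1-2 completed (2 total).
Step 3: advance 1 -> fork_pos = 13 + 1 = 14. Next multiple of 6 is 18 (not reached); still 2 fragment(s).
Step 4: advance 8 -> fork_pos = 14 + 8 = 22. Reached multiple(s) of 6: 18 -> fragment 3 completed (3 total).
3 fragment(s) completed, covering template[0:18] (3 x 6 = 18). The next fragment, fragment 4, covers template[18:24], so it starts at position 18.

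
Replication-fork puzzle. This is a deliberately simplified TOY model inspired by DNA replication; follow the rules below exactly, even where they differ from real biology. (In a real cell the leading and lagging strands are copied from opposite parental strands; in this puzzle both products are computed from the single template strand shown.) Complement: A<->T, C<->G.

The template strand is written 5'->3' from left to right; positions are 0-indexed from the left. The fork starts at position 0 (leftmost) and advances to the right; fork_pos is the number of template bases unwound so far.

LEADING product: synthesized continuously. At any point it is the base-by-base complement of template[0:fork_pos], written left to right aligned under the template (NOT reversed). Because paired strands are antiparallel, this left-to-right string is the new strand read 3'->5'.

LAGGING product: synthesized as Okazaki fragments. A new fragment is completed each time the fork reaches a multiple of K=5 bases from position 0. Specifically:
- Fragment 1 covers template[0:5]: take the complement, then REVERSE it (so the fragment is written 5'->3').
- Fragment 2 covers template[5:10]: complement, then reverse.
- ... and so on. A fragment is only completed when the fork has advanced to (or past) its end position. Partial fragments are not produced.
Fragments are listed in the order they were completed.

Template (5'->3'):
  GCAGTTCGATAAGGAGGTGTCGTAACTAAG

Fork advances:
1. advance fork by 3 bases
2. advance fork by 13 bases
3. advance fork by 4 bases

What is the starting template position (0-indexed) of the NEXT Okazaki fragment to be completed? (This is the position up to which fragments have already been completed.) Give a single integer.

Answer: 20

Derivation:
Step 1: advance 3 -> fork_pos = 0 + 3 = 3. Next multiple of 5 is 5 (not reached); still 0 fragment(s).
Step 2: advance 13 -> fork_pos = 3 + 13 = 16. Reached multiple(s) of 5: 5, 10, 15 -> fragments 1-3 completed (3 total).
Step 3: advance 4 -> fork_pos = 16 + 4 = 20. Reached multiple(s) of 5: 20 -> fragment 4 completed (4 total).
4 fragment(s) completed, covering template[0:20] (4 x 5 = 20). The next fragment, fragment 5, covers template[20:25], so it starts at position 20.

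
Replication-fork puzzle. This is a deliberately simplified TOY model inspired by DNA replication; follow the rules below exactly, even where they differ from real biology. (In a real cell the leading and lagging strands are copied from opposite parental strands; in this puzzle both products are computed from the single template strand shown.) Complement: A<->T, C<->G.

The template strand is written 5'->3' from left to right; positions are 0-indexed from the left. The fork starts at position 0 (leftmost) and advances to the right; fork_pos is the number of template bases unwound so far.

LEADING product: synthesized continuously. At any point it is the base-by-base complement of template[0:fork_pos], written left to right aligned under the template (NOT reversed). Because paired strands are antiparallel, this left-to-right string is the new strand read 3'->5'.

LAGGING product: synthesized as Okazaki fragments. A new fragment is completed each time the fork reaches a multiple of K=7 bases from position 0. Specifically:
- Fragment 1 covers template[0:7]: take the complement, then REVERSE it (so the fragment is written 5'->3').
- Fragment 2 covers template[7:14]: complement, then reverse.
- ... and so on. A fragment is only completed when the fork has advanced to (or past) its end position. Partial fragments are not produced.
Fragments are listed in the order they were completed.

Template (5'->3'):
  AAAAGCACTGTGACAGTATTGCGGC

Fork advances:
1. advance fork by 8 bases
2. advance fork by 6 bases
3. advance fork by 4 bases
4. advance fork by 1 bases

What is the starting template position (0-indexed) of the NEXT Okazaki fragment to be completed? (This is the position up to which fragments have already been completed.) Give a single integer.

Answer: 14

Derivation:
Step 1: advance 8 -> fork_pos = 0 + 8 = 8. Reached multiple(s) of 7: 7 -> fragment 1 completed (1 total).
Step 2: advance 6 -> fork_pos = 8 + 6 = 14. Reached multiple(s) of 7: 14 -> fragment 2 completed (2 total).
Step 3: advance 4 -> fork_pos = 14 + 4 = 18. Next multiple of 7 is 21 (not reached); still 2 fragment(s).
Step 4: advance 1 -> fork_pos = 18 + 1 = 19. Next multiple of 7 is 21 (not reached); still 2 fragment(s).
2 fragment(s) completed, covering template[0:14] (2 x 7 = 14). The next fragment, fragment 3, covers template[14:21], so it starts at position 14.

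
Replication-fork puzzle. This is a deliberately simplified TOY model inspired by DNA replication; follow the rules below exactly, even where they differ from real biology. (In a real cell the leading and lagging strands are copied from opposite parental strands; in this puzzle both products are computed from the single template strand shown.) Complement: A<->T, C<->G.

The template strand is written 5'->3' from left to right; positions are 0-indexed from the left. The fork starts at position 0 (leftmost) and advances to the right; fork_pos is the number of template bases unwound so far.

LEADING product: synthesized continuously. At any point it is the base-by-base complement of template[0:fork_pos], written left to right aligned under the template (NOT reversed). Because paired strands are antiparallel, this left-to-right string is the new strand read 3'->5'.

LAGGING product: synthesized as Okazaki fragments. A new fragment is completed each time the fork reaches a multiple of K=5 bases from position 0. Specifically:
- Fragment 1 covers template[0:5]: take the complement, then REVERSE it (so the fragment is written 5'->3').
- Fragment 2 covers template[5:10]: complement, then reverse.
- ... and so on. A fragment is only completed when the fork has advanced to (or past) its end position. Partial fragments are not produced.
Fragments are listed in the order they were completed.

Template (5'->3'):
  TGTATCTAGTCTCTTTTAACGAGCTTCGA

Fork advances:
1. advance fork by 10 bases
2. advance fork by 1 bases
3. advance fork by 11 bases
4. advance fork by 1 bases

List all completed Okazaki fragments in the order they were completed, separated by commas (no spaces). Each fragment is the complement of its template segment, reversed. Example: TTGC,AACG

Step 1: advance 10 -> fork_pos = 0 + 10 = 10. Reached multiple(s) of 5: 5, 10 -> fragments 1-2 completed (2 total).
Step 2: advance 1 -> fork_pos = 10 + 1 = 11. Next multiple of 5 is 15 (not reached); still 2 fragment(s).
Step 3: advance 11 -> fork_pos = 11 + 11 = 22. Reached multiple(s) of 5: 15, 20 -> fragments 3-4 completed (4 total).
Step 4: advance 1 -> fork_pos = 22 + 1 = 23. Next multiple of 5 is 25 (not reached); still 4 fragment(s).
Final fork_pos = 23, so 4 fragment(s) are complete. Build each: template segment -> complement -> reverse.
Fragment 1: template[0:5] = TGTAT -> complement ACATA -> reversed ATACA
Fragment 2: template[5:10] = CTAGT -> complement GATCA -> reversed ACTAG
Fragment 3: template[10:15] = CTCTT -> complement GAGAA -> reversed AAGAG
Fragment 4: template[15:20] = TTAAC -> complement AATTG -> reversed GTTAA

Answer: ATACA,ACTAG,AAGAG,GTTAA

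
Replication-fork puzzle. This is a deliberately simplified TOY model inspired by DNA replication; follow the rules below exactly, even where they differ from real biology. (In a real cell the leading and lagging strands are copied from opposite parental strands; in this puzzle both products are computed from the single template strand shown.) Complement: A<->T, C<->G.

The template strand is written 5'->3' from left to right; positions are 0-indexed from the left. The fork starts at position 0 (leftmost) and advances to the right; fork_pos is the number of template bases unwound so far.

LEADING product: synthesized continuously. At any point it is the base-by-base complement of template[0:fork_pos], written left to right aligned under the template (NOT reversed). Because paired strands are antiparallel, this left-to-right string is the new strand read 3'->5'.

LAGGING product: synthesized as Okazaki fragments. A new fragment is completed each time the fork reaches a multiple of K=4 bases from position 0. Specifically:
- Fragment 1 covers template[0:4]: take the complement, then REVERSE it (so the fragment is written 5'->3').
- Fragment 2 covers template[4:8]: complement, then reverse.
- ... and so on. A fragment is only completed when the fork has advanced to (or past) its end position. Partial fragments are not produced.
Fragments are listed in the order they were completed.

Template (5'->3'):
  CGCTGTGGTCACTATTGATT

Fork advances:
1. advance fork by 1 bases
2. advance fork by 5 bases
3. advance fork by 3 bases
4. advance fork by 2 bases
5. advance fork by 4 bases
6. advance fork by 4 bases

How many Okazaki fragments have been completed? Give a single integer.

Answer: 4

Derivation:
Step 1: advance 1 -> fork_pos = 0 + 1 = 1. Next multiple of 4 is 4 (not reached); still 0 fragment(s).
Step 2: advance 5 -> fork_pos = 1 + 5 = 6. Reached multiple(s) of 4: 4 -> fragment 1 completed (1 total).
Step 3: advance 3 -> fork_pos = 6 + 3 = 9. Reached multiple(s) of 4: 8 -> fragment 2 completed (2 total).
Step 4: advance 2 -> fork_pos = 9 + 2 = 11. Next multiple of 4 is 12 (not reached); still 2 fragment(s).
Step 5: advance 4 -> fork_pos = 11 + 4 = 15. Reached multiple(s) of 4: 12 -> fragment 3 completed (3 total).
Step 6: advance 4 -> fork_pos = 15 + 4 = 19. Reached multiple(s) of 4: 16 -> fragment 4 completed (4 total).
Check: final fork_pos = 19; the multiples of 4 that are <= 19 are 4..16 -> 19 // 4 = 4 completed fragment(s).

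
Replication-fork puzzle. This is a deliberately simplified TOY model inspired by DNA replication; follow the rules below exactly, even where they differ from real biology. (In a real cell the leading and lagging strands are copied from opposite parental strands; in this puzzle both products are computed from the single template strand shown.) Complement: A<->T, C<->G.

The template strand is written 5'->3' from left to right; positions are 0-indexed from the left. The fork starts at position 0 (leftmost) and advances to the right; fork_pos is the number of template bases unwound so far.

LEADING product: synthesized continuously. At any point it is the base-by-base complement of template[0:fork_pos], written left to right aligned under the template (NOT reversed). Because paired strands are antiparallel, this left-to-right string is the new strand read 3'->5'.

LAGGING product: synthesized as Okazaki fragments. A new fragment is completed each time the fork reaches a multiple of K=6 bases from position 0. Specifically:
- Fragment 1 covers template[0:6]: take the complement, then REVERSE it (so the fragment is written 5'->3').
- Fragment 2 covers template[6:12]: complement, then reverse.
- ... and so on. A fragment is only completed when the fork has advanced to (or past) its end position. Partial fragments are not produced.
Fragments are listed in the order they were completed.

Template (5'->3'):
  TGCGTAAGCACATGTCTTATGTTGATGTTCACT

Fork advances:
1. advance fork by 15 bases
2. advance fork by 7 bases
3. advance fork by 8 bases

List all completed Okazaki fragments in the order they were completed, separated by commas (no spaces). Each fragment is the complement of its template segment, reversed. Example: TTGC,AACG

Answer: TACGCA,TGTGCT,AAGACA,CAACAT,GAACAT

Derivation:
Step 1: advance 15 -> fork_pos = 0 + 15 = 15. Reached multiple(s) of 6: 6, 12 -> fragments 1-2 completed (2 total).
Step 2: advance 7 -> fork_pos = 15 + 7 = 22. Reached multiple(s) of 6: 18 -> fragment 3 completed (3 total).
Step 3: advance 8 -> fork_pos = 22 + 8 = 30. Reached multiple(s) of 6: 24, 30 -> fragments 4-5 completed (5 total).
Final fork_pos = 30, so 5 fragment(s) are complete. Build each: template segment -> complement -> reverse.
Fragment 1: template[0:6] = TGCGTA -> complement ACGCAT -> reversed TACGCA
Fragment 2: template[6:12] = AGCACA -> complement TCGTGT -> reversed TGTGCT
Fragment 3: template[12:18] = TGTCTT -> complement ACAGAA -> reversed AAGACA
Fragment 4: template[18:24] = ATGTTG -> complement TACAAC -> reversed CAACAT
Fragment 5: template[24:30] = ATGTTC -> complement TACAAG -> reversed GAACAT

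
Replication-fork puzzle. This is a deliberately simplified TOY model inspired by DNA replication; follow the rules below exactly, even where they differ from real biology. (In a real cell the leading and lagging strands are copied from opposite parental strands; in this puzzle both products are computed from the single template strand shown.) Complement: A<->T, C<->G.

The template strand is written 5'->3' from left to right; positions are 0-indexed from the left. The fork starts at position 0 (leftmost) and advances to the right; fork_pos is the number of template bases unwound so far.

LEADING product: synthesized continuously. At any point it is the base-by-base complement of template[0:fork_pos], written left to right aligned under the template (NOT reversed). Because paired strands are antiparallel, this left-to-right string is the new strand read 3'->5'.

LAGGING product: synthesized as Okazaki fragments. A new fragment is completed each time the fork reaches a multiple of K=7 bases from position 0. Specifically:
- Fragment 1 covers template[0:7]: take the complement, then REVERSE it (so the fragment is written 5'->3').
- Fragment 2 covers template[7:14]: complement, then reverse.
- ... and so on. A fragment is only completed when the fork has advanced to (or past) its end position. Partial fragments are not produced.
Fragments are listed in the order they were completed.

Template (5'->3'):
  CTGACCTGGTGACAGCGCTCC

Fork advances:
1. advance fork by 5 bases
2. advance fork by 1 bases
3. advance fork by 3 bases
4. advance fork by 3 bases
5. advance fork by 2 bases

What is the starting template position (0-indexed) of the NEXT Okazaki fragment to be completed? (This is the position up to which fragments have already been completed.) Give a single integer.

Answer: 14

Derivation:
Step 1: advance 5 -> fork_pos = 0 + 5 = 5. Next multiple of 7 is 7 (not reached); still 0 fragment(s).
Step 2: advance 1 -> fork_pos = 5 + 1 = 6. Next multiple of 7 is 7 (not reached); still 0 fragment(s).
Step 3: advance 3 -> fork_pos = 6 + 3 = 9. Reached multiple(s) of 7: 7 -> fragment 1 completed (1 total).
Step 4: advance 3 -> fork_pos = 9 + 3 = 12. Next multiple of 7 is 14 (not reached); still 1 fragment(s).
Step 5: advance 2 -> fork_pos = 12 + 2 = 14. Reached multiple(s) of 7: 14 -> fragment 2 completed (2 total).
2 fragment(s) completed, covering template[0:14] (2 x 7 = 14). The next fragment, fragment 3, covers template[14:21], so it starts at position 14.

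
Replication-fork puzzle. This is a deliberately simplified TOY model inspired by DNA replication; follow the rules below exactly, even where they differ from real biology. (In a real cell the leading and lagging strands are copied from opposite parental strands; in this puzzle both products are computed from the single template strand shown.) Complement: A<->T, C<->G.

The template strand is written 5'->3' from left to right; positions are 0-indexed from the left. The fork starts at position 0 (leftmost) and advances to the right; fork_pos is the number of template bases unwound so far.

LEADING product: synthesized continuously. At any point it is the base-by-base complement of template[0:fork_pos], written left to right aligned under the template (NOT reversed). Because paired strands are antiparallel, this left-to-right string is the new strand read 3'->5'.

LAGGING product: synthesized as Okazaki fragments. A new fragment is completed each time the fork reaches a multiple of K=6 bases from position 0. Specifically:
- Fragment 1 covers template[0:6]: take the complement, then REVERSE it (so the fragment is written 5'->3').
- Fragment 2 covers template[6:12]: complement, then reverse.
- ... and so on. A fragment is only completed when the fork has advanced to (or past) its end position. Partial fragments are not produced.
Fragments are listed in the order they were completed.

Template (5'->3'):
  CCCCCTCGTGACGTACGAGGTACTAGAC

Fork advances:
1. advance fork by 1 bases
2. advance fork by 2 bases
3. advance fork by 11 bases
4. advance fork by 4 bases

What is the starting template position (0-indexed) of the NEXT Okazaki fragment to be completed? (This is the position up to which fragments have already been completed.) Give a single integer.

Answer: 18

Derivation:
Step 1: advance 1 -> fork_pos = 0 + 1 = 1. Next multiple of 6 is 6 (not reached); still 0 fragment(s).
Step 2: advance 2 -> fork_pos = 1 + 2 = 3. Next multiple of 6 is 6 (not reached); still 0 fragment(s).
Step 3: advance 11 -> fork_pos = 3 + 11 = 14. Reached multiple(s) of 6: 6, 12 -> fragments 1-2 completed (2 total).
Step 4: advance 4 -> fork_pos = 14 + 4 = 18. Reached multiple(s) of 6: 18 -> fragment 3 completed (3 total).
3 fragment(s) completed, covering template[0:18] (3 x 6 = 18). The next fragment, fragment 4, covers template[18:24], so it starts at position 18.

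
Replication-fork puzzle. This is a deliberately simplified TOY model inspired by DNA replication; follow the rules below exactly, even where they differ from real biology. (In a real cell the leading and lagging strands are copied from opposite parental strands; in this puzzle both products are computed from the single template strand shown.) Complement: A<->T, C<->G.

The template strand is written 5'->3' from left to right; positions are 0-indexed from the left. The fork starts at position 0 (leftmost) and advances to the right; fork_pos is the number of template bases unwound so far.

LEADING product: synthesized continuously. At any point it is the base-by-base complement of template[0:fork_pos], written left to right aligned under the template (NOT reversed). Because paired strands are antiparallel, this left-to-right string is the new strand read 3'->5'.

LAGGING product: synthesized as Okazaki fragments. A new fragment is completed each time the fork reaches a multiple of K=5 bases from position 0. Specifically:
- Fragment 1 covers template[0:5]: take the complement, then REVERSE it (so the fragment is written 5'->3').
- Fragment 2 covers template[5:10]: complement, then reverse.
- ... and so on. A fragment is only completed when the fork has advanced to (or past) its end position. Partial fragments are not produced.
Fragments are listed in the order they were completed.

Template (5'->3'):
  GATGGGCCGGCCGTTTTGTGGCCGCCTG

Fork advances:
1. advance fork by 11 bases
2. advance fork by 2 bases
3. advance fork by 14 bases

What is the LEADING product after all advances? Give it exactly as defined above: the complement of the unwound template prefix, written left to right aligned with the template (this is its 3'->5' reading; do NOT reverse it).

Answer: CTACCCGGCCGGCAAAACACCGGCGGA

Derivation:
Step 1: advance 11 -> fork_pos = 0 + 11 = 11.
Step 2: advance 2 -> fork_pos = 11 + 2 = 13.
Step 3: advance 14 -> fork_pos = 13 + 14 = 27.
Unwound prefix: template[0:27] = GATGGGCCGGCCGTTTTGTGGCCGCCT
Complement it base by base (A<->T, C<->G), keeping left-to-right order:
  [0:5] GATGG -> CTACC
  [5:10] GCCGG -> CGGCC
  [10:15] CCGTT -> GGCAA
  [15:20] TTGTG -> AACAC
  [20:25] GCCGC -> CGGCG
  [25:27] CT -> GA
Concatenate: CTACCCGGCCGGCAAAACACCGGCGGA (length 27; written aligned with the template, i.e. 3'->5').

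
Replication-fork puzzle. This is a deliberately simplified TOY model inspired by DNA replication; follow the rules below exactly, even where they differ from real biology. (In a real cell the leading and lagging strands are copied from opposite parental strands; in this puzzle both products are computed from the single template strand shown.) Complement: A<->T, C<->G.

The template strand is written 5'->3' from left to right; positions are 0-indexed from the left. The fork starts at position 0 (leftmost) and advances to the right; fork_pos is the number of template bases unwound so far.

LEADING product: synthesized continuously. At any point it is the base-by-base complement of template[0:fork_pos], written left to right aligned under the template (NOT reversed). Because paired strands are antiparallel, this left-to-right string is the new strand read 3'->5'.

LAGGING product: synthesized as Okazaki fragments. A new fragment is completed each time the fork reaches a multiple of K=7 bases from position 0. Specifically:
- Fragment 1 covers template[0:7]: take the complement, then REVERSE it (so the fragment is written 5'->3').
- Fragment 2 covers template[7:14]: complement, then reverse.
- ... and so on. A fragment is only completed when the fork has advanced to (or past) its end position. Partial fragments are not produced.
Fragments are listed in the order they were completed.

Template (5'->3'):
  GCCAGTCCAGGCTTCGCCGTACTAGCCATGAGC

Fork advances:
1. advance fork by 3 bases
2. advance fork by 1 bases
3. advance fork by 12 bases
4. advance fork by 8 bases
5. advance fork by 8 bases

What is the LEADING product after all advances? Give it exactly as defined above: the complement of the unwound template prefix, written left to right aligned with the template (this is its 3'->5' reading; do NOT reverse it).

Step 1: advance 3 -> fork_pos = 0 + 3 = 3.
Step 2: advance 1 -> fork_pos = 3 + 1 = 4.
Step 3: advance 12 -> fork_pos = 4 + 12 = 16.
Step 4: advance 8 -> fork_pos = 16 + 8 = 24.
Step 5: advance 8 -> fork_pos = 24 + 8 = 32.
Unwound prefix: template[0:32] = GCCAGTCCAGGCTTCGCCGTACTAGCCATGAG
Complement it base by base (A<->T, C<->G), keeping left-to-right order:
  [0:5] GCCAG -> CGGTC
  [5:10] TCCAG -> AGGTC
  [10:15] GCTTC -> CGAAG
  [15:20] GCCGT -> CGGCA
  [20:25] ACTAG -> TGATC
  [25:30] CCATG -> GGTAC
  [30:32] AG -> TC
Concatenate: CGGTCAGGTCCGAAGCGGCATGATCGGTACTC (length 32; written aligned with the template, i.e. 3'->5').

Answer: CGGTCAGGTCCGAAGCGGCATGATCGGTACTC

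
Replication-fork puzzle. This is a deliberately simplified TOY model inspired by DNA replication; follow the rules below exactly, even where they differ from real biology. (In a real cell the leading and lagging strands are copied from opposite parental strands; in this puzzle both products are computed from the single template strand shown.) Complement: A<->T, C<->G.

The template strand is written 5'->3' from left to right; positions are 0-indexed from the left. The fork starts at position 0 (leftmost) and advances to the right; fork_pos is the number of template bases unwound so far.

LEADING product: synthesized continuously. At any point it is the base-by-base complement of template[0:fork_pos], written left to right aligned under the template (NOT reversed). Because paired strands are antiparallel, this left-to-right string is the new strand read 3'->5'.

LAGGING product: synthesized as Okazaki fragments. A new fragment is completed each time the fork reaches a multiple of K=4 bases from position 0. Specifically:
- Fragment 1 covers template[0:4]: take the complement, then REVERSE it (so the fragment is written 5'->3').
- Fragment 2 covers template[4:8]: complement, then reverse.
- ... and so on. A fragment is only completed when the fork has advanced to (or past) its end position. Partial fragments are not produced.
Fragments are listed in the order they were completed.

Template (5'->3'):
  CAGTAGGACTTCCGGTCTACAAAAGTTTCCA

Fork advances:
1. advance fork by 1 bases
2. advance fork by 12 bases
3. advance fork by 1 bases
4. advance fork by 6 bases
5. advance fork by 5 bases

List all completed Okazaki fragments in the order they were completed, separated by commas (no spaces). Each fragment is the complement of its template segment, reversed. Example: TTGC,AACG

Answer: ACTG,TCCT,GAAG,ACCG,GTAG,TTTT

Derivation:
Step 1: advance 1 -> fork_pos = 0 + 1 = 1. Next multiple of 4 is 4 (not reached); still 0 fragment(s).
Step 2: advance 12 -> fork_pos = 1 + 12 = 13. Reached multiple(s) of 4: 4, 8, 12 -> fragments 1-3 completed (3 total).
Step 3: advance 1 -> fork_pos = 13 + 1 = 14. Next multiple of 4 is 16 (not reached); still 3 fragment(s).
Step 4: advance 6 -> fork_pos = 14 + 6 = 20. Reached multiple(s) of 4: 16, 20 -> fragments 4-5 completed (5 total).
Step 5: advance 5 -> fork_pos = 20 + 5 = 25. Reached multiple(s) of 4: 24 -> fragment 6 completed (6 total).
Final fork_pos = 25, so 6 fragment(s) are complete. Build each: template segment -> complement -> reverse.
Fragment 1: template[0:4] = CAGT -> complement GTCA -> reversed ACTG
Fragment 2: template[4:8] = AGGA -> complement TCCT -> reversed TCCT
Fragment 3: template[8:12] = CTTC -> complement GAAG -> reversed GAAG
Fragment 4: template[12:16] = CGGT -> complement GCCA -> reversed ACCG
Fragment 5: template[16:20] = CTAC -> complement GATG -> reversed GTAG
Fragment 6: template[20:24] = AAAA -> complement TTTT -> reversed TTTT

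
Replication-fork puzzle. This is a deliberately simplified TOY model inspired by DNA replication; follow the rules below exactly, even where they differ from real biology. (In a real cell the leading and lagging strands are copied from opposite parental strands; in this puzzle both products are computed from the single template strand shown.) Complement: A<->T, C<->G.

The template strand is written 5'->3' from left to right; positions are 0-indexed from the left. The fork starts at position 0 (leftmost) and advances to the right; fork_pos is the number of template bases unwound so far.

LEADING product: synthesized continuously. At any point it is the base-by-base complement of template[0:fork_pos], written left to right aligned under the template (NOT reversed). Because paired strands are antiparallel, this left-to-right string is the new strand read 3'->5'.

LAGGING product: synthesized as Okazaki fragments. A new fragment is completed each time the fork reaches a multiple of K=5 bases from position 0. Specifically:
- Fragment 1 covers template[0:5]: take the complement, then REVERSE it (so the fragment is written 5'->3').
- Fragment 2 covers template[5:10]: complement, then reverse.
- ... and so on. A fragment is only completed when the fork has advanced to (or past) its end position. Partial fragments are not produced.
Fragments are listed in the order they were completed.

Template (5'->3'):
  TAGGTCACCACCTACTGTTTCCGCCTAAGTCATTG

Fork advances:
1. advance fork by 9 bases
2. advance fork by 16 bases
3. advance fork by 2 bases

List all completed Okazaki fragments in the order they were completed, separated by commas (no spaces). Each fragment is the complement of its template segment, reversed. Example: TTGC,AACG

Answer: ACCTA,TGGTG,GTAGG,AAACA,GGCGG

Derivation:
Step 1: advance 9 -> fork_pos = 0 + 9 = 9. Reached multiple(s) of 5: 5 -> fragment 1 completed (1 total).
Step 2: advance 16 -> fork_pos = 9 + 16 = 25. Reached multiple(s) of 5: 10, 15, 20, 25 -> fragments 2-5 completed (5 total).
Step 3: advance 2 -> fork_pos = 25 + 2 = 27. Next multiple of 5 is 30 (not reached); still 5 fragment(s).
Final fork_pos = 27, so 5 fragment(s) are complete. Build each: template segment -> complement -> reverse.
Fragment 1: template[0:5] = TAGGT -> complement ATCCA -> reversed ACCTA
Fragment 2: template[5:10] = CACCA -> complement GTGGT -> reversed TGGTG
Fragment 3: template[10:15] = CCTAC -> complement GGATG -> reversed GTAGG
Fragment 4: template[15:20] = TGTTT -> complement ACAAA -> reversed AAACA
Fragment 5: template[20:25] = CCGCC -> complement GGCGG -> reversed GGCGG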